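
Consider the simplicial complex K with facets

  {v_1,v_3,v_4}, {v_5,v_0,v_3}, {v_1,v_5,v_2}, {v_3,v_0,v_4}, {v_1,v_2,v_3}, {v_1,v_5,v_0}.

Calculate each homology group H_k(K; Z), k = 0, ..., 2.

We work with the vertex ordering v_0 < v_1 < v_2 < v_3 < v_4 < v_5. The simplices of K, each written with vertices in increasing order, are:

  0-simplices (6): [v_0], [v_1], [v_2], [v_3], [v_4], [v_5]
  1-simplices (12): [v_0,v_1], [v_0,v_3], [v_0,v_4], [v_0,v_5], [v_1,v_2], [v_1,v_3], [v_1,v_4], [v_1,v_5], [v_2,v_3], [v_2,v_5], [v_3,v_4], [v_3,v_5]
  2-simplices (6): [v_0,v_1,v_5], [v_0,v_3,v_4], [v_0,v_3,v_5], [v_1,v_2,v_3], [v_1,v_2,v_5], [v_1,v_3,v_4]

giving chain groups C_0 ≅ Z^6, C_1 ≅ Z^12, C_2 ≅ Z^6.

Boundary ∂_1: C_1 → C_0 sends each edge [p,q] (with p < q) to q − p. For instance
  ∂[v_1,v_3] = [v_3] − [v_1].
The resulting 6×12 matrix has rank 5, and its Smith normal form has invariant factors (1,1,1,1,1).

Boundary ∂_2: C_2 → C_1 acts by ∂[p,q,r] = [q,r] − [p,r] + [p,q]. For instance
  ∂[v_1,v_3,v_4] = [v_3,v_4] − [v_1,v_4] + [v_1,v_3],
  ∂[v_0,v_1,v_5] = [v_1,v_5] − [v_0,v_5] + [v_0,v_1].
The 12×6 boundary matrix has rank 6 and Smith normal form diag(1,1,1,1,1,1).

Now H_k = ker ∂_k / im ∂_{k+1}, so:

  H_0: rank C_0 − rank ∂_1 = 6 − 5 = 1, and the invariant factors of ∂_1 are all 1, so H_0 ≅ Z.
  H_1: rank ker ∂_1 − rank ∂_2 = (12 − 5) − 6 = 1, and the invariant factors of ∂_2 are all 1, so H_1 ≅ Z.
  H_2: rank ker ∂_2 − rank ∂_3 = (6 − 6) − 0 = 0, and there is no ∂_3, so H_2 ≅ 0.

(K is a triangulation of the cylinder S^1 x I.)

H_0 = Z,  H_1 = Z,  H_2 = 0.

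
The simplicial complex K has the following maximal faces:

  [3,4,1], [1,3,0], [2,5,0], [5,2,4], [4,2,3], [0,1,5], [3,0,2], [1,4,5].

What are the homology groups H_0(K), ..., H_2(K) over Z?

H_0 = Z,  H_1 = 0,  H_2 = Z.

K has 6 vertices, 12 edges, 8 triangles.
rank ∂_0 = 0, rank ∂_1 = 5 ⇒ b_0 = 6 − 0 − 5 = 1; all invariant factors of ∂_1 are 1 so no torsion. So H_0 = Z.
rank ∂_1 = 5, rank ∂_2 = 7 ⇒ b_1 = 12 − 5 − 7 = 0; all invariant factors of ∂_2 are 1 so no torsion. So H_1 = 0.
rank ∂_2 = 7, rank ∂_3 = 0 ⇒ b_2 = 8 − 7 − 0 = 1. So H_2 = Z.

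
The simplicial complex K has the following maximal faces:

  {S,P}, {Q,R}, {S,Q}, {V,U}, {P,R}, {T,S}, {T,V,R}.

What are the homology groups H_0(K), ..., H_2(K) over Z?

K has 7 vertices, 9 edges, 1 triangle.
rank ∂_0 = 0, rank ∂_1 = 6 ⇒ b_0 = 7 − 0 − 6 = 1; all invariant factors of ∂_1 are 1 so no torsion. So H_0 = Z.
rank ∂_1 = 6, rank ∂_2 = 1 ⇒ b_1 = 9 − 6 − 1 = 2; all invariant factors of ∂_2 are 1 so no torsion. So H_1 = Z^2.
rank ∂_2 = 1, rank ∂_3 = 0 ⇒ b_2 = 1 − 1 − 0 = 0. So H_2 = 0.

H_0 ≅ Z,  H_1 ≅ Z^2,  H_2 = 0.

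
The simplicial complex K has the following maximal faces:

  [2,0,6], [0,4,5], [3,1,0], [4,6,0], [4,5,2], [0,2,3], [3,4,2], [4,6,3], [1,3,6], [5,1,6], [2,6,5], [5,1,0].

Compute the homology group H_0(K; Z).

Take the total order 0 < 1 < 2 < 3 < 4 < 5 < 6 on the vertex set. Then K (dimension 2) consists of the simplices:

  0-simplices (7): [0], [1], [2], [3], [4], [5], [6]
  1-simplices (18): [0,1], [0,2], [0,3], [0,4], [0,5], [0,6], [1,3], [1,5], [1,6], [2,3], [2,4], [2,5], [2,6], [3,4], [3,6], [4,5], [4,6], [5,6]
  2-simplices (12): [0,1,3], [0,1,5], [0,2,3], [0,2,6], [0,4,5], [0,4,6], [1,3,6], [1,5,6], [2,3,4], [2,4,5], [2,5,6], [3,4,6]

so the chain groups are C_0 ≅ Z^7, C_1 ≅ Z^18, C_2 ≅ Z^12.

Boundary ∂_1: C_1 → C_0 is given by ∂[p,q] = [q] − [p].
The 7×18 boundary matrix has rank 6 and Smith normal form diag(1,1,1,1,1,1).

The boundary map ∂_2: C_2 → C_1 maps a triangle to the signed sum of its edges. For instance
  ∂[0,2,6] = [2,6] − [0,6] + [0,2],
  ∂[0,1,3] = [1,3] − [0,3] + [0,1].
The 18×12 boundary matrix has rank 12 and Smith normal form diag(1,1,1,1,1,1,1,1,1,1,1,2).

Computing H_k = (kernel of ∂_k) / (image of ∂_{k+1}):

  H_0: rank C_0 − rank ∂_1 = 7 − 6 = 1, and the invariant factors of ∂_1 are all 1, so H_0 = Z.

H_0 = Z.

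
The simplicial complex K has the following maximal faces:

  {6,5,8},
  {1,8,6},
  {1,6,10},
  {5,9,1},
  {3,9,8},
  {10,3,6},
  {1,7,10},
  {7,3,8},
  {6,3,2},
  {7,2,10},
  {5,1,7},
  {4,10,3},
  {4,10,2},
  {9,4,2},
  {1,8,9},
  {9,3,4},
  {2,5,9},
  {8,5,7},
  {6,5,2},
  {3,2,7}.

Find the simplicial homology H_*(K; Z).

H_0 ≅ Z,  H_1 ≅ Z ⊕ Z/2,  H_2 = 0.

We work with the vertex ordering 1 < 2 < 3 < 4 < 5 < 6 < 7 < 8 < 9 < 10. The simplices of K, each written with vertices in increasing order, are:

  0-simplices (10): [1], [2], [3], [4], [5], [6], [7], [8], [9], [10]
  1-simplices (30): (30 of them)
  2-simplices (20): (20 of them)

so the chain groups are C_0 ≅ Z^10, C_1 ≅ Z^30, C_2 ≅ Z^20.

Boundary ∂_1: C_1 → C_0 is given by ∂[p,q] = [q] − [p]. For instance
  ∂[3,6] = [6] − [3].
The resulting 10×30 matrix has rank 9, and its Smith normal form has invariant factors (1,1,1,1,1,1,1,1,1).

The boundary map ∂_2: C_2 → C_1 acts by ∂[p,q,r] = [q,r] − [p,r] + [p,q]. For instance
  ∂[5,6,8] = [6,8] − [5,8] + [5,6],
  ∂[2,5,9] = [5,9] − [2,9] + [2,5].
This gives a 30×20 integer matrix of rank 20; reducing to Smith normal form yields diagonal entries (1,1,1,1,1,1,1,1,1,1,1,1,1,1,1,1,1,1,1,2).

Reading off H_k = ker ∂_k / im ∂_{k+1}:

  H_0: rank C_0 − rank ∂_1 = 10 − 9 = 1, and the invariant factors of ∂_1 are all 1, so H_0 = Z.
  H_1: rank ker ∂_1 − rank ∂_2 = (30 − 9) − 20 = 1, and ∂_2 has invariant factor 2 > 1, so H_1 = Z ⊕ Z/2.
  H_2: rank ker ∂_2 − rank ∂_3 = (20 − 20) − 0 = 0, and there is no ∂_3, so H_2 = 0.

(K is a triangulation of the Klein bottle.)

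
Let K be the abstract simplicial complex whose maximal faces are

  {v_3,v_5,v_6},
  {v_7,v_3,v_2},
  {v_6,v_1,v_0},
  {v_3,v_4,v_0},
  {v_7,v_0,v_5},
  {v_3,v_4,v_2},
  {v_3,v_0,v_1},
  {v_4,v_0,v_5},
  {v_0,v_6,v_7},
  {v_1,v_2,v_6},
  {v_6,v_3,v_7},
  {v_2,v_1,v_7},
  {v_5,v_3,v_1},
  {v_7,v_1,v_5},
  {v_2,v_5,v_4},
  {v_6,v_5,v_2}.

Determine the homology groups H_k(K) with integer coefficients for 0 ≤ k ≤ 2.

We work with the vertex ordering v_0 < v_1 < v_2 < v_3 < v_4 < v_5 < v_6 < v_7. The simplices of K, each written with vertices in increasing order, are:

  0-simplices (8): [v_0], [v_1], [v_2], [v_3], [v_4], [v_5], [v_6], [v_7]
  1-simplices (24): (24 of them)
  2-simplices (16): (16 of them)

giving chain groups C_0 ≅ Z^8, C_1 ≅ Z^24, C_2 ≅ Z^16.

The boundary map ∂_1: C_1 → C_0 maps an edge to its endpoints' difference, ∂[p,q] = q − p.
This gives a 8×24 integer matrix of rank 7; reducing to Smith normal form yields diagonal entries (1,1,1,1,1,1,1).

The boundary map ∂_2: C_2 → C_1 acts by ∂[p,q,r] = [q,r] − [p,r] + [p,q]. For instance
  ∂[v_2,v_3,v_7] = [v_3,v_7] − [v_2,v_7] + [v_2,v_3],
  ∂[v_2,v_4,v_5] = [v_4,v_5] − [v_2,v_5] + [v_2,v_4].
The resulting 24×16 matrix has rank 15, and its Smith normal form has invariant factors (1,1,1,1,1,1,1,1,1,1,1,1,1,1,1).

Computing H_k = (kernel of ∂_k) / (image of ∂_{k+1}):

  H_0: rank C_0 − rank ∂_1 = 8 − 7 = 1, and the invariant factors of ∂_1 are all 1, so H_0 = Z.
  H_1: rank ker ∂_1 − rank ∂_2 = (24 − 7) − 15 = 2, and the invariant factors of ∂_2 are all 1, so H_1 = Z^2.
  H_2: rank ker ∂_2 − rank ∂_3 = (16 − 15) − 0 = 1, and there is no ∂_3, so H_2 = Z.

(K is a triangulation of the torus T^2.)

H_0 = Z,  H_1 = Z^2,  H_2 = Z.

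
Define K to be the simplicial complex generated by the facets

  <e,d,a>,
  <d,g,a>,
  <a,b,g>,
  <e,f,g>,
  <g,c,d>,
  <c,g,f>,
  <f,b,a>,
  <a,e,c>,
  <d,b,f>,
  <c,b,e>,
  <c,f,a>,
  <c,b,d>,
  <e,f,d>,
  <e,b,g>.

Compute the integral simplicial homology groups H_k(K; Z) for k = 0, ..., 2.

Fix the vertex order a < b < c < d < e < f < g and write every simplex with vertices in increasing order. Then dim K = 2 and the simplices of K are:

  0-simplices (7): a, b, c, d, e, f, g
  1-simplices (21): ab, ac, ad, ae, af, ag, bc, bd, be, bf, bg, cd, ce, cf, cg, de, df, dg, ef, eg, fg
  2-simplices (14): abf, abg, ace, acf, ade, adg, bcd, bce, bdf, beg, cdg, cfg, def, efg

giving chain groups C_0 ≅ Z^7, C_1 ≅ Z^21, C_2 ≅ Z^14.

∂_1: C_1 → C_0 is given by ∂[p,q] = [q] − [p]. For instance
  ∂ab = b − a.
This gives a 7×21 integer matrix of rank 6; reducing to Smith normal form yields diagonal entries (1,1,1,1,1,1).

∂_2: C_2 → C_1 maps a triangle to the signed sum of its edges. For instance
  ∂adg = dg − ag + ad,
  ∂def = ef − df + de.
The resulting 21×14 matrix has rank 13, and its Smith normal form has invariant factors (1,1,1,1,1,1,1,1,1,1,1,1,1).

From H_k ≅ ker(∂_k) / im(∂_{k+1}) we obtain:

  H_0: rank C_0 − rank ∂_1 = 7 − 6 = 1, and the invariant factors of ∂_1 are all 1, so H_0 = Z.
  H_1: rank ker ∂_1 − rank ∂_2 = (21 − 6) − 13 = 2, and the invariant factors of ∂_2 are all 1, so H_1 = Z^2.
  H_2: rank ker ∂_2 − rank ∂_3 = (14 − 13) − 0 = 1, and there is no ∂_3, so H_2 = Z.

As a check, the Euler characteristic is 7 − 21 + 14 = 0, which agrees with 1 − 2 + 1 = 0.

H_0 = Z,  H_1 = Z^2,  H_2 = Z.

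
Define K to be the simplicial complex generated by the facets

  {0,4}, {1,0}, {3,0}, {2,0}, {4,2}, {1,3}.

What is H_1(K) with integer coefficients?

H_1 ≅ Z^2.

We work with the vertex ordering 0 < 1 < 2 < 3 < 4. The simplices of K, each written with vertices in increasing order, are:

  0-simplices (5): [0], [1], [2], [3], [4]
  1-simplices (6): [0,1], [0,2], [0,3], [0,4], [1,3], [2,4]

giving chain groups C_0 ≅ Z^5, C_1 ≅ Z^6.

The boundary map ∂_1: C_1 → C_0 maps an edge to its endpoints' difference, ∂[p,q] = q − p.
This gives a 5×6 integer matrix of rank 4; reducing to Smith normal form yields diagonal entries (1,1,1,1).

Computing H_k = (kernel of ∂_k) / (image of ∂_{k+1}):

  H_1: rank ker ∂_1 − rank ∂_2 = (6 − 4) − 0 = 2, and there is no ∂_2, so H_1 = Z^2.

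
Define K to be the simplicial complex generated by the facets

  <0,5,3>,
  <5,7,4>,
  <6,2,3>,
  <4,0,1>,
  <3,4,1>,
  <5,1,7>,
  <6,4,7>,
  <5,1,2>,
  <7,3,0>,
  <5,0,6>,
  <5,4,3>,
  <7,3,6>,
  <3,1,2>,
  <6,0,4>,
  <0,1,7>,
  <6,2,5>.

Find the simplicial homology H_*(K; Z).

H_0 = Z,  H_1 = Z^2,  H_2 = Z.

We work with the vertex ordering 0 < 1 < 2 < 3 < 4 < 5 < 6 < 7. The simplices of K, each written with vertices in increasing order, are:

  0-simplices (8): [0], [1], [2], [3], [4], [5], [6], [7]
  1-simplices (24): (24 of them)
  2-simplices (16): [0,1,4], [0,1,7], [0,3,5], [0,3,7], [0,4,6], [0,5,6], [1,2,3], [1,2,5], [1,3,4], [1,5,7], [2,3,6], [2,5,6], [3,4,5], [3,6,7], [4,5,7], [4,6,7]

so the chain groups are C_0 ≅ Z^8, C_1 ≅ Z^24, C_2 ≅ Z^16.

The boundary map ∂_1: C_1 → C_0 maps an edge to its endpoints' difference, ∂[p,q] = q − p. For instance
  ∂[3,6] = [6] − [3].
The resulting 8×24 matrix has rank 7, and its Smith normal form has invariant factors (1,1,1,1,1,1,1).

Boundary ∂_2: C_2 → C_1 maps a triangle to the signed sum of its edges. For instance
  ∂[1,2,5] = [2,5] − [1,5] + [1,2],
  ∂[0,1,4] = [1,4] − [0,4] + [0,1].
The resulting 24×16 matrix has rank 15, and its Smith normal form has invariant factors (1,1,1,1,1,1,1,1,1,1,1,1,1,1,1).

Reading off H_k = ker ∂_k / im ∂_{k+1}:

  H_0: rank C_0 − rank ∂_1 = 8 − 7 = 1, and the invariant factors of ∂_1 are all 1, so H_0 = Z.
  H_1: rank ker ∂_1 − rank ∂_2 = (24 − 7) − 15 = 2, and the invariant factors of ∂_2 are all 1, so H_1 = Z^2.
  H_2: rank ker ∂_2 − rank ∂_3 = (16 − 15) − 0 = 1, and there is no ∂_3, so H_2 = Z.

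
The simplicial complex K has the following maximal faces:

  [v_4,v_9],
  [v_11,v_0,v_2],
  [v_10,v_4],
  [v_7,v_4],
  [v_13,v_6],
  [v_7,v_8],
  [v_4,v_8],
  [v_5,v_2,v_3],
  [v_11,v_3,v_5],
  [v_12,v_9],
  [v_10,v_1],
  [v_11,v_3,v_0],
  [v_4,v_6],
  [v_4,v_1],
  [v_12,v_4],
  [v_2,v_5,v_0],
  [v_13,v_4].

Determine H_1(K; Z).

H_1 ≅ Z^5.

Fix the vertex order v_0 < v_1 < v_2 < v_3 < v_4 < v_5 < v_6 < v_7 < v_8 < v_9 < v_10 < v_11 < v_12 < v_13 and write every simplex with vertices in increasing order. Then dim K = 2 and the simplices of K are:

  0-simplices (14): [v_0], [v_1], [v_2], [v_3], [v_4], [v_5], [v_6], [v_7], [v_8], [v_9], [v_10], [v_11], [v_12], [v_13]
  1-simplices (22): (22 of them)
  2-simplices (5): [v_0,v_2,v_5], [v_0,v_2,v_11], [v_0,v_3,v_11], [v_2,v_3,v_5], [v_3,v_5,v_11]

Hence C_0 ≅ Z^14, C_1 ≅ Z^22, C_2 ≅ Z^5.

The boundary map ∂_1: C_1 → C_0 maps an edge to its endpoints' difference, ∂[p,q] = q − p. For instance
  ∂[v_2,v_3] = [v_3] − [v_2].
This gives a 14×22 integer matrix of rank 12; reducing to Smith normal form yields diagonal entries (1,1,1,1,1,1,1,1,1,1,1,1).

Boundary ∂_2: C_2 → C_1 maps a triangle to the signed sum of its edges. For instance
  ∂[v_0,v_3,v_11] = [v_3,v_11] − [v_0,v_11] + [v_0,v_3],
  ∂[v_3,v_5,v_11] = [v_5,v_11] − [v_3,v_11] + [v_3,v_5].
This gives a 22×5 integer matrix of rank 5; reducing to Smith normal form yields diagonal entries (1,1,1,1,1).

Now H_k = ker ∂_k / im ∂_{k+1}, so:

  H_1: rank ker ∂_1 − rank ∂_2 = (22 − 12) − 5 = 5, and the invariant factors of ∂_2 are all 1, so H_1 ≅ Z^5.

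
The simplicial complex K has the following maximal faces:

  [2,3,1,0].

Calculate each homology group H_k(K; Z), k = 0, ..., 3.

We work with the vertex ordering 0 < 1 < 2 < 3. The simplices of K, each written with vertices in increasing order, are:

  0-simplices (4): [0], [1], [2], [3]
  1-simplices (6): [0,1], [0,2], [0,3], [1,2], [1,3], [2,3]
  2-simplices (4): [0,1,2], [0,1,3], [0,2,3], [1,2,3]
  3-simplices (1): [0,1,2,3]

giving chain groups C_0 ≅ Z^4, C_1 ≅ Z^6, C_2 ≅ Z^4, C_3 ≅ Z^1.

Boundary ∂_1: C_1 → C_0 maps an edge to its endpoints' difference, ∂[p,q] = q − p. For instance
  ∂[1,2] = [2] − [1].
As a 4×6 matrix over Z this has rank 3, with invariant factors (1,1,1).

∂_2: C_2 → C_1 acts by ∂[p,q,r] = [q,r] − [p,r] + [p,q]. For instance
  ∂[0,2,3] = [2,3] − [0,3] + [0,2],
  ∂[0,1,2] = [1,2] − [0,2] + [0,1].
The resulting 6×4 matrix has rank 3, and its Smith normal form has invariant factors (1,1,1).

The boundary map ∂_3: C_3 → C_2 sends each 3-simplex σ to the alternating sum Σ_i (−1)^i (σ with its i-th vertex removed). For instance
  ∂[0,1,2,3] = [1,2,3] − [0,2,3] + [0,1,3] − [0,1,2].
This gives a 4×1 integer matrix of rank 1; reducing to Smith normal form yields diagonal entries (1).

Reading off H_k = ker ∂_k / im ∂_{k+1}:

  H_0: rank C_0 − rank ∂_1 = 4 − 3 = 1, and the invariant factors of ∂_1 are all 1, so H_0 = Z.
  H_1: rank ker ∂_1 − rank ∂_2 = (6 − 3) − 3 = 0, and the invariant factors of ∂_2 are all 1, so H_1 = 0.
  H_2: rank ker ∂_2 − rank ∂_3 = (4 − 3) − 1 = 0, and the invariant factors of ∂_3 are all 1, so H_2 = 0.
  H_3: rank ker ∂_3 − rank ∂_4 = (1 − 1) − 0 = 0, and there is no ∂_4, so H_3 = 0.

As a check, the Euler characteristic is 4 − 6 + 4 − 1 = 1, which agrees with 1 − 0 + 0 − 0 = 1.

H_0 ≅ Z,  H_1 = 0,  H_2 = 0,  H_3 = 0.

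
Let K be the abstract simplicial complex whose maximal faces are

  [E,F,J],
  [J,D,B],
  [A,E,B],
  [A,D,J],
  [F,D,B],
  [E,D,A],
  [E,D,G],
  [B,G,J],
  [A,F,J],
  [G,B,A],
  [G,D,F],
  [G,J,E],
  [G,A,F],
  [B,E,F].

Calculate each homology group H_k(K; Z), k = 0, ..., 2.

H_0 ≅ Z,  H_1 ≅ Z^2,  H_2 ≅ Z.

Fix the vertex order A < B < D < E < F < G < J and write every simplex with vertices in increasing order. Then dim K = 2 and the simplices of K are:

  0-simplices (7): A, B, D, E, F, G, J
  1-simplices (21): AB, AD, AE, AF, AG, AJ, BD, BE, BF, BG, BJ, DE, DF, DG, DJ, EF, EG, EJ, FG, FJ, GJ
  2-simplices (14): ABE, ABG, ADE, ADJ, AFG, AFJ, BDF, BDJ, BEF, BGJ, DEG, DFG, EFJ, EGJ

giving chain groups C_0 ≅ Z^7, C_1 ≅ Z^21, C_2 ≅ Z^14.

∂_1: C_1 → C_0 is given by ∂[p,q] = [q] − [p]. For instance
  ∂DE = E − D.
As a 7×21 matrix over Z this has rank 6, with invariant factors (1,1,1,1,1,1).

Boundary ∂_2: C_2 → C_1 acts by ∂[p,q,r] = [q,r] − [p,r] + [p,q]. For instance
  ∂EFJ = FJ − EJ + EF,
  ∂AFG = FG − AG + AF.
The 21×14 boundary matrix has rank 13 and Smith normal form diag(1,1,1,1,1,1,1,1,1,1,1,1,1).

Computing H_k = (kernel of ∂_k) / (image of ∂_{k+1}):

  H_0: rank C_0 − rank ∂_1 = 7 − 6 = 1, and the invariant factors of ∂_1 are all 1, so H_0 = Z.
  H_1: rank ker ∂_1 − rank ∂_2 = (21 − 6) − 13 = 2, and the invariant factors of ∂_2 are all 1, so H_1 = Z^2.
  H_2: rank ker ∂_2 − rank ∂_3 = (14 − 13) − 0 = 1, and there is no ∂_3, so H_2 = Z.

As a check, the Euler characteristic is 7 − 21 + 14 = 0, which agrees with 1 − 2 + 1 = 0.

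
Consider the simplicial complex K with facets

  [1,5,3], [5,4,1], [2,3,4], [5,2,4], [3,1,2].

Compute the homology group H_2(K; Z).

Take the total order 1 < 2 < 3 < 4 < 5 on the vertex set. Then K (dimension 2) consists of the simplices:

  0-simplices (5): [1], [2], [3], [4], [5]
  1-simplices (10): [1,2], [1,3], [1,4], [1,5], [2,3], [2,4], [2,5], [3,4], [3,5], [4,5]
  2-simplices (5): [1,2,3], [1,3,5], [1,4,5], [2,3,4], [2,4,5]

Hence C_0 ≅ Z^5, C_1 ≅ Z^10, C_2 ≅ Z^5.

Boundary ∂_1: C_1 → C_0 maps an edge to its endpoints' difference, ∂[p,q] = q − p.
The 5×10 boundary matrix has rank 4 and Smith normal form diag(1,1,1,1).

∂_2: C_2 → C_1 acts by ∂[p,q,r] = [q,r] − [p,r] + [p,q]. For instance
  ∂[1,3,5] = [3,5] − [1,5] + [1,3],
  ∂[1,2,3] = [2,3] − [1,3] + [1,2].
As a 10×5 matrix over Z this has rank 5, with invariant factors (1,1,1,1,1).

Computing H_k = (kernel of ∂_k) / (image of ∂_{k+1}):

  H_2: rank ker ∂_2 − rank ∂_3 = (5 − 5) − 0 = 0, and there is no ∂_3, so H_2 = 0.

H_2 = 0.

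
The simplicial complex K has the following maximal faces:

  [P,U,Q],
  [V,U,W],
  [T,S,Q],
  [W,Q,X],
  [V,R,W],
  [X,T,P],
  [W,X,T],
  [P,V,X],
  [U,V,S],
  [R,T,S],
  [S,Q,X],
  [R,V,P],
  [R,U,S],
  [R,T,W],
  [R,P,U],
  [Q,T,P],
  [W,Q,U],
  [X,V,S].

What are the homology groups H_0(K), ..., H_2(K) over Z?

Order the vertices as P < Q < R < S < T < U < V < W < X. Listing each simplex with vertices in this order, K has dimension 2 with simplices:

  0-simplices (9): P, Q, R, S, T, U, V, W, X
  1-simplices (27): PQ, PR, PT, PU, PV, PX, QS, QT, QU, QW, QX, RS, RT, RU, RV, RW, ST, SU, SV, SX, TW, TX, UV, UW, VW, VX, WX
  2-simplices (18): PQT, PQU, PRU, PRV, PTX, PVX, QST, QSX, QUW, QWX, RST, RSU, RTW, RVW, SUV, SVX, TWX, UVW

so the chain groups are C_0 ≅ Z^9, C_1 ≅ Z^27, C_2 ≅ Z^18.

The boundary map ∂_1: C_1 → C_0 is given by ∂[p,q] = [q] − [p].
The 9×27 boundary matrix has rank 8 and Smith normal form diag(1,1,1,1,1,1,1,1).

∂_2: C_2 → C_1 sends each 2-simplex [p,q,r] to [q,r] − [p,r] + [p,q]. For instance
  ∂RSU = SU − RU + RS,
  ∂RTW = TW − RW + RT.
As a 27×18 matrix over Z this has rank 18, with invariant factors (1,1,1,1,1,1,1,1,1,1,1,1,1,1,1,1,1,2).

Now H_k = ker ∂_k / im ∂_{k+1}, so:

  H_0: rank C_0 − rank ∂_1 = 9 − 8 = 1, and the invariant factors of ∂_1 are all 1, so H_0 ≅ Z.
  H_1: rank ker ∂_1 − rank ∂_2 = (27 − 8) − 18 = 1, and ∂_2 has invariant factor 2 > 1, so H_1 ≅ Z ⊕ Z/2Z.
  H_2: rank ker ∂_2 − rank ∂_3 = (18 − 18) − 0 = 0, and there is no ∂_3, so H_2 ≅ 0.

As a check, the Euler characteristic is 9 − 27 + 18 = 0, which agrees with 1 − 1 + 0 = 0.

H_0 = Z,  H_1 = Z ⊕ Z/2Z,  H_2 = 0.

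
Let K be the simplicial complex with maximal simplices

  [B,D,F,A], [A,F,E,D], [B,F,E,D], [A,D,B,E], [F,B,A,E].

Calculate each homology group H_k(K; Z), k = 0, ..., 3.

Take the total order A < B < D < E < F on the vertex set. Then K (dimension 3) consists of the simplices:

  0-simplices (5): A, B, D, E, F
  1-simplices (10): AB, AD, AE, AF, BD, BE, BF, DE, DF, EF
  2-simplices (10): ABD, ABE, ABF, ADE, ADF, AEF, BDE, BDF, BEF, DEF
  3-simplices (5): ABDE, ABDF, ABEF, ADEF, BDEF

giving chain groups C_0 ≅ Z^5, C_1 ≅ Z^10, C_2 ≅ Z^10, C_3 ≅ Z^5.

Boundary ∂_1: C_1 → C_0 sends each edge [p,q] (with p < q) to q − p. For instance
  ∂DE = E − D.
This gives a 5×10 integer matrix of rank 4; reducing to Smith normal form yields diagonal entries (1,1,1,1).

∂_2: C_2 → C_1 sends each 2-simplex [p,q,r] to [q,r] − [p,r] + [p,q]. For instance
  ∂ADE = DE − AE + AD,
  ∂ADF = DF − AF + AD.
This gives a 10×10 integer matrix of rank 6; reducing to Smith normal form yields diagonal entries (1,1,1,1,1,1).

Boundary ∂_3: C_3 → C_2 sends each 3-simplex σ to the alternating sum Σ_i (−1)^i (σ with its i-th vertex removed). For instance
  ∂ABDF = BDF − ADF + ABF − ABD,
  ∂BDEF = DEF − BEF + BDF − BDE.
As a 10×5 matrix over Z this has rank 4, with invariant factors (1,1,1,1).

Computing H_k = (kernel of ∂_k) / (image of ∂_{k+1}):

  H_0: rank C_0 − rank ∂_1 = 5 − 4 = 1, and the invariant factors of ∂_1 are all 1, so H_0 ≅ Z.
  H_1: rank ker ∂_1 − rank ∂_2 = (10 − 4) − 6 = 0, and the invariant factors of ∂_2 are all 1, so H_1 ≅ 0.
  H_2: rank ker ∂_2 − rank ∂_3 = (10 − 6) − 4 = 0, and the invariant factors of ∂_3 are all 1, so H_2 ≅ 0.
  H_3: rank ker ∂_3 − rank ∂_4 = (5 − 4) − 0 = 1, and there is no ∂_4, so H_3 ≅ Z.

(K is a triangulation of the 3-sphere S^3.)

H_0 ≅ Z,  H_1 = 0,  H_2 = 0,  H_3 ≅ Z.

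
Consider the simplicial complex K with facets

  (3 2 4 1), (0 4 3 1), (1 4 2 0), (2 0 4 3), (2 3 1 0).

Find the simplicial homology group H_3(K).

We work with the vertex ordering 0 < 1 < 2 < 3 < 4. The simplices of K, each written with vertices in increasing order, are:

  0-simplices (5): [0], [1], [2], [3], [4]
  1-simplices (10): [0,1], [0,2], [0,3], [0,4], [1,2], [1,3], [1,4], [2,3], [2,4], [3,4]
  2-simplices (10): [0,1,2], [0,1,3], [0,1,4], [0,2,3], [0,2,4], [0,3,4], [1,2,3], [1,2,4], [1,3,4], [2,3,4]
  3-simplices (5): [0,1,2,3], [0,1,2,4], [0,1,3,4], [0,2,3,4], [1,2,3,4]

giving chain groups C_0 ≅ Z^5, C_1 ≅ Z^10, C_2 ≅ Z^10, C_3 ≅ Z^5.

∂_1: C_1 → C_0 is given by ∂[p,q] = [q] − [p]. For instance
  ∂[1,2] = [2] − [1].
As a 5×10 matrix over Z this has rank 4, with invariant factors (1,1,1,1).

The boundary map ∂_2: C_2 → C_1 sends each 2-simplex [p,q,r] to [q,r] − [p,r] + [p,q]. For instance
  ∂[0,1,4] = [1,4] − [0,4] + [0,1],
  ∂[0,2,3] = [2,3] − [0,3] + [0,2].
The 10×10 boundary matrix has rank 6 and Smith normal form diag(1,1,1,1,1,1).

∂_3: C_3 → C_2 sends each 3-simplex σ to the alternating sum Σ_i (−1)^i (σ with its i-th vertex removed). For instance
  ∂[0,1,3,4] = [1,3,4] − [0,3,4] + [0,1,4] − [0,1,3],
  ∂[0,1,2,4] = [1,2,4] − [0,2,4] + [0,1,4] − [0,1,2].
The resulting 10×5 matrix has rank 4, and its Smith normal form has invariant factors (1,1,1,1).

Computing H_k = (kernel of ∂_k) / (image of ∂_{k+1}):

  H_3: rank ker ∂_3 − rank ∂_4 = (5 − 4) − 0 = 1, and there is no ∂_4, so H_3 = Z.

H_3 ≅ Z.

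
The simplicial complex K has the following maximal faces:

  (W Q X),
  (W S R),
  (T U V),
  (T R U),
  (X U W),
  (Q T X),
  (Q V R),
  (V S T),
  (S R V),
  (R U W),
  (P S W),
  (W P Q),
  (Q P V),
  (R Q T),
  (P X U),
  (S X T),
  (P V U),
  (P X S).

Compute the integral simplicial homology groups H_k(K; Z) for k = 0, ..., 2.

H_0 = Z,  H_1 = Z ⊕ Z_2,  H_2 = 0.

Fix the vertex order P < Q < R < S < T < U < V < W < X and write every simplex with vertices in increasing order. Then dim K = 2 and the simplices of K are:

  0-simplices (9): P, Q, R, S, T, U, V, W, X
  1-simplices (27): PQ, PS, PU, PV, PW, PX, QR, QT, QV, QW, QX, RS, RT, RU, RV, RW, ST, SV, SW, SX, TU, TV, TX, UV, UW, UX, WX
  2-simplices (18): PQV, PQW, PSW, PSX, PUV, PUX, QRT, QRV, QTX, QWX, RSV, RSW, RTU, RUW, STV, STX, TUV, UWX

so the chain groups are C_0 ≅ Z^9, C_1 ≅ Z^27, C_2 ≅ Z^18.

Boundary ∂_1: C_1 → C_0 maps an edge to its endpoints' difference, ∂[p,q] = q − p.
This gives a 9×27 integer matrix of rank 8; reducing to Smith normal form yields diagonal entries (1,1,1,1,1,1,1,1).

The boundary map ∂_2: C_2 → C_1 maps a triangle to the signed sum of its edges. For instance
  ∂QTX = TX − QX + QT,
  ∂RTU = TU − RU + RT.
The 27×18 boundary matrix has rank 18 and Smith normal form diag(1,1,1,1,1,1,1,1,1,1,1,1,1,1,1,1,1,2).

Computing H_k = (kernel of ∂_k) / (image of ∂_{k+1}):

  H_0: rank C_0 − rank ∂_1 = 9 − 8 = 1, and the invariant factors of ∂_1 are all 1, so H_0 = Z.
  H_1: rank ker ∂_1 − rank ∂_2 = (27 − 8) − 18 = 1, and ∂_2 has invariant factor 2 > 1, so H_1 = Z ⊕ Z_2.
  H_2: rank ker ∂_2 − rank ∂_3 = (18 − 18) − 0 = 0, and there is no ∂_3, so H_2 = 0.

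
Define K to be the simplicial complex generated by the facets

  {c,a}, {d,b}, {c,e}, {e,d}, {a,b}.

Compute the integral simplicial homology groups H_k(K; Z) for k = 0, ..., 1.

K has 5 vertices, 5 edges.
rank ∂_0 = 0, rank ∂_1 = 4 ⇒ b_0 = 5 − 0 − 4 = 1; all invariant factors of ∂_1 are 1 so no torsion. So H_0 ≅ Z.
rank ∂_1 = 4, rank ∂_2 = 0 ⇒ b_1 = 5 − 4 − 0 = 1. So H_1 ≅ Z.

H_0 = Z,  H_1 = Z.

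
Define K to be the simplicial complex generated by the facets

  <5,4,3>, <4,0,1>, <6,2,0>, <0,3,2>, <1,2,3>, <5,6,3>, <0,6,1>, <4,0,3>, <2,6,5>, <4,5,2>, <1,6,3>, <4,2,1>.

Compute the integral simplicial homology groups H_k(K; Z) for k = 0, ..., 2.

Order the vertices as 0 < 1 < 2 < 3 < 4 < 5 < 6. Listing each simplex with vertices in this order, K has dimension 2 with simplices:

  0-simplices (7): [0], [1], [2], [3], [4], [5], [6]
  1-simplices (18): [0,1], [0,2], [0,3], [0,4], [0,6], [1,2], [1,3], [1,4], [1,6], [2,3], [2,4], [2,5], [2,6], [3,4], [3,5], [3,6], [4,5], [5,6]
  2-simplices (12): [0,1,4], [0,1,6], [0,2,3], [0,2,6], [0,3,4], [1,2,3], [1,2,4], [1,3,6], [2,4,5], [2,5,6], [3,4,5], [3,5,6]

giving chain groups C_0 ≅ Z^7, C_1 ≅ Z^18, C_2 ≅ Z^12.

∂_1: C_1 → C_0 maps an edge to its endpoints' difference, ∂[p,q] = q − p.
This gives a 7×18 integer matrix of rank 6; reducing to Smith normal form yields diagonal entries (1,1,1,1,1,1).

∂_2: C_2 → C_1 maps a triangle to the signed sum of its edges. For instance
  ∂[0,2,6] = [2,6] − [0,6] + [0,2],
  ∂[3,5,6] = [5,6] − [3,6] + [3,5].
The resulting 18×12 matrix has rank 12, and its Smith normal form has invariant factors (1,1,1,1,1,1,1,1,1,1,1,2).

From H_k ≅ ker(∂_k) / im(∂_{k+1}) we obtain:

  H_0: rank C_0 − rank ∂_1 = 7 − 6 = 1, and the invariant factors of ∂_1 are all 1, so H_0 = Z.
  H_1: rank ker ∂_1 − rank ∂_2 = (18 − 6) − 12 = 0, and ∂_2 has invariant factor 2 > 1, so H_1 = Z/2.
  H_2: rank ker ∂_2 − rank ∂_3 = (12 − 12) − 0 = 0, and there is no ∂_3, so H_2 = 0.

H_0 = Z,  H_1 = Z/2,  H_2 = 0.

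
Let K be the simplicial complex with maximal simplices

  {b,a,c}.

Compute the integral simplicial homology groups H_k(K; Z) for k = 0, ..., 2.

H_0 ≅ Z,  H_1 = 0,  H_2 = 0.

K has 3 vertices, 3 edges, 1 triangle.
rank ∂_0 = 0, rank ∂_1 = 2 ⇒ b_0 = 3 − 0 − 2 = 1; all invariant factors of ∂_1 are 1 so no torsion. So H_0 ≅ Z.
rank ∂_1 = 2, rank ∂_2 = 1 ⇒ b_1 = 3 − 2 − 1 = 0; all invariant factors of ∂_2 are 1 so no torsion. So H_1 ≅ 0.
rank ∂_2 = 1, rank ∂_3 = 0 ⇒ b_2 = 1 − 1 − 0 = 0. So H_2 ≅ 0.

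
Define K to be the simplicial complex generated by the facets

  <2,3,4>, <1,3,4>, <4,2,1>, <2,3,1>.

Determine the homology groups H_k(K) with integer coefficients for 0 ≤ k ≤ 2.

H_0 ≅ Z,  H_1 = 0,  H_2 ≅ Z.

Order the vertices as 1 < 2 < 3 < 4. Listing each simplex with vertices in this order, K has dimension 2 with simplices:

  0-simplices (4): [1], [2], [3], [4]
  1-simplices (6): [1,2], [1,3], [1,4], [2,3], [2,4], [3,4]
  2-simplices (4): [1,2,3], [1,2,4], [1,3,4], [2,3,4]

so the chain groups are C_0 ≅ Z^4, C_1 ≅ Z^6, C_2 ≅ Z^4.

∂_1: C_1 → C_0 sends each edge [p,q] (with p < q) to q − p.
The resulting 4×6 matrix has rank 3, and its Smith normal form has invariant factors (1,1,1).

∂_2: C_2 → C_1 sends each 2-simplex [p,q,r] to [q,r] − [p,r] + [p,q]. For instance
  ∂[1,3,4] = [3,4] − [1,4] + [1,3],
  ∂[2,3,4] = [3,4] − [2,4] + [2,3].
As a 6×4 matrix over Z this has rank 3, with invariant factors (1,1,1).

Reading off H_k = ker ∂_k / im ∂_{k+1}:

  H_0: rank C_0 − rank ∂_1 = 4 − 3 = 1, and the invariant factors of ∂_1 are all 1, so H_0 ≅ Z.
  H_1: rank ker ∂_1 − rank ∂_2 = (6 − 3) − 3 = 0, and the invariant factors of ∂_2 are all 1, so H_1 ≅ 0.
  H_2: rank ker ∂_2 − rank ∂_3 = (4 − 3) − 0 = 1, and there is no ∂_3, so H_2 ≅ Z.

(K is a triangulation of the 2-sphere S^2.)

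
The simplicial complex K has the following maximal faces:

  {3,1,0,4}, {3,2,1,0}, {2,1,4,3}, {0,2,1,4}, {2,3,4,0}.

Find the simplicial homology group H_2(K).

H_2 ≅ 0.

Order the vertices as 0 < 1 < 2 < 3 < 4. Listing each simplex with vertices in this order, K has dimension 3 with simplices:

  0-simplices (5): [0], [1], [2], [3], [4]
  1-simplices (10): [0,1], [0,2], [0,3], [0,4], [1,2], [1,3], [1,4], [2,3], [2,4], [3,4]
  2-simplices (10): [0,1,2], [0,1,3], [0,1,4], [0,2,3], [0,2,4], [0,3,4], [1,2,3], [1,2,4], [1,3,4], [2,3,4]
  3-simplices (5): [0,1,2,3], [0,1,2,4], [0,1,3,4], [0,2,3,4], [1,2,3,4]

so the chain groups are C_0 ≅ Z^5, C_1 ≅ Z^10, C_2 ≅ Z^10, C_3 ≅ Z^5.

∂_1: C_1 → C_0 is given by ∂[p,q] = [q] − [p]. For instance
  ∂[2,4] = [4] − [2].
The 5×10 boundary matrix has rank 4 and Smith normal form diag(1,1,1,1).

The boundary map ∂_2: C_2 → C_1 acts by ∂[p,q,r] = [q,r] − [p,r] + [p,q]. For instance
  ∂[1,2,3] = [2,3] − [1,3] + [1,2],
  ∂[1,3,4] = [3,4] − [1,4] + [1,3].
The 10×10 boundary matrix has rank 6 and Smith normal form diag(1,1,1,1,1,1).

∂_3: C_3 → C_2 sends each 3-simplex σ to the alternating sum Σ_i (−1)^i (σ with its i-th vertex removed). For instance
  ∂[0,1,3,4] = [1,3,4] − [0,3,4] + [0,1,4] − [0,1,3],
  ∂[1,2,3,4] = [2,3,4] − [1,3,4] + [1,2,4] − [1,2,3].
The 10×5 boundary matrix has rank 4 and Smith normal form diag(1,1,1,1).

From H_k ≅ ker(∂_k) / im(∂_{k+1}) we obtain:

  H_2: rank ker ∂_2 − rank ∂_3 = (10 − 6) − 4 = 0, and the invariant factors of ∂_3 are all 1, so H_2 = 0.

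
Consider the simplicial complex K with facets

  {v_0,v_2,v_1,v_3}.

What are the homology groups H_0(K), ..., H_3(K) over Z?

H_0 ≅ Z,  H_1 = 0,  H_2 = 0,  H_3 = 0.

Take the total order v_0 < v_1 < v_2 < v_3 on the vertex set. Then K (dimension 3) consists of the simplices:

  0-simplices (4): [v_0], [v_1], [v_2], [v_3]
  1-simplices (6): [v_0,v_1], [v_0,v_2], [v_0,v_3], [v_1,v_2], [v_1,v_3], [v_2,v_3]
  2-simplices (4): [v_0,v_1,v_2], [v_0,v_1,v_3], [v_0,v_2,v_3], [v_1,v_2,v_3]
  3-simplices (1): [v_0,v_1,v_2,v_3]

so the chain groups are C_0 ≅ Z^4, C_1 ≅ Z^6, C_2 ≅ Z^4, C_3 ≅ Z^1.

The boundary map ∂_1: C_1 → C_0 sends each edge [p,q] (with p < q) to q − p. For instance
  ∂[v_1,v_2] = [v_2] − [v_1].
This gives a 4×6 integer matrix of rank 3; reducing to Smith normal form yields diagonal entries (1,1,1).

The boundary map ∂_2: C_2 → C_1 sends each 2-simplex [p,q,r] to [q,r] − [p,r] + [p,q]. For instance
  ∂[v_1,v_2,v_3] = [v_2,v_3] − [v_1,v_3] + [v_1,v_2],
  ∂[v_0,v_1,v_3] = [v_1,v_3] − [v_0,v_3] + [v_0,v_1].
As a 6×4 matrix over Z this has rank 3, with invariant factors (1,1,1).

∂_3: C_3 → C_2 sends each 3-simplex σ to the alternating sum Σ_i (−1)^i (σ with its i-th vertex removed). For instance
  ∂[v_0,v_1,v_2,v_3] = [v_1,v_2,v_3] − [v_0,v_2,v_3] + [v_0,v_1,v_3] − [v_0,v_1,v_2].
As a 4×1 matrix over Z this has rank 1, with invariant factors (1).

Computing H_k = (kernel of ∂_k) / (image of ∂_{k+1}):

  H_0: rank C_0 − rank ∂_1 = 4 − 3 = 1, and the invariant factors of ∂_1 are all 1, so H_0 = Z.
  H_1: rank ker ∂_1 − rank ∂_2 = (6 − 3) − 3 = 0, and the invariant factors of ∂_2 are all 1, so H_1 = 0.
  H_2: rank ker ∂_2 − rank ∂_3 = (4 − 3) − 1 = 0, and the invariant factors of ∂_3 are all 1, so H_2 = 0.
  H_3: rank ker ∂_3 − rank ∂_4 = (1 − 1) − 0 = 0, and there is no ∂_4, so H_3 = 0.

As a check, the Euler characteristic is 4 − 6 + 4 − 1 = 1, which agrees with 1 − 0 + 0 − 0 = 1.
(K is a triangulation of the 3-simplex.)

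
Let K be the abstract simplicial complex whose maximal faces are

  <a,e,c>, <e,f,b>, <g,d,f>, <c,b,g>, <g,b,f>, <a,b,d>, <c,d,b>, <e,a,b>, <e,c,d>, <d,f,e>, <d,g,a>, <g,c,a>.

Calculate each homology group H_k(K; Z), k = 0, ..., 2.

Fix the vertex order a < b < c < d < e < f < g and write every simplex with vertices in increasing order. Then dim K = 2 and the simplices of K are:

  0-simplices (7): a, b, c, d, e, f, g
  1-simplices (18): ab, ac, ad, ae, ag, bc, bd, be, bf, bg, cd, ce, cg, de, df, dg, ef, fg
  2-simplices (12): abd, abe, ace, acg, adg, bcd, bcg, bef, bfg, cde, def, dfg

giving chain groups C_0 ≅ Z^7, C_1 ≅ Z^18, C_2 ≅ Z^12.

∂_1: C_1 → C_0 maps an edge to its endpoints' difference, ∂[p,q] = q − p. For instance
  ∂be = e − b.
The 7×18 boundary matrix has rank 6 and Smith normal form diag(1,1,1,1,1,1).

Boundary ∂_2: C_2 → C_1 sends each 2-simplex [p,q,r] to [q,r] − [p,r] + [p,q]. For instance
  ∂acg = cg − ag + ac,
  ∂bcg = cg − bg + bc.
The 18×12 boundary matrix has rank 12 and Smith normal form diag(1,1,1,1,1,1,1,1,1,1,1,2).

Now H_k = ker ∂_k / im ∂_{k+1}, so:

  H_0: rank C_0 − rank ∂_1 = 7 − 6 = 1, and the invariant factors of ∂_1 are all 1, so H_0 = Z.
  H_1: rank ker ∂_1 − rank ∂_2 = (18 − 6) − 12 = 0, and ∂_2 has invariant factor 2 > 1, so H_1 = Z_2.
  H_2: rank ker ∂_2 − rank ∂_3 = (12 − 12) − 0 = 0, and there is no ∂_3, so H_2 = 0.

As a check, the Euler characteristic is 7 − 18 + 12 = 1, which agrees with 1 − 0 + 0 = 1.

H_0 ≅ Z,  H_1 ≅ Z_2,  H_2 = 0.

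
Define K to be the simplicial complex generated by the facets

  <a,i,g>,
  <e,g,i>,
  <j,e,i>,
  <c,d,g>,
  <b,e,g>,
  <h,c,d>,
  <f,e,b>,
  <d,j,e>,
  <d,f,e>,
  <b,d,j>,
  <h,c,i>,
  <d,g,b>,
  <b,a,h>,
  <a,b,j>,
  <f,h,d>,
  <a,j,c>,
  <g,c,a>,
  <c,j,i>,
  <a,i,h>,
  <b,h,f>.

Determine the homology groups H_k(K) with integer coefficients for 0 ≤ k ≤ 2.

H_0 ≅ Z,  H_1 ≅ Z ⊕ Z/2Z,  H_2 = 0.

We work with the vertex ordering a < b < c < d < e < f < g < h < i < j. The simplices of K, each written with vertices in increasing order, are:

  0-simplices (10): a, b, c, d, e, f, g, h, i, j
  1-simplices (30): ab, ac, ag, ah, ai, aj, bd, be, bf, bg, bh, bj, cd, cg, ch, ci, cj, de, df, dg, dh, dj, ef, eg, ei, ej, fh, gi, hi, ij
  2-simplices (20): abh, abj, acg, acj, agi, ahi, bdg, bdj, bef, beg, bfh, cdg, cdh, chi, cij, def, dej, dfh, egi, eij

giving chain groups C_0 ≅ Z^10, C_1 ≅ Z^30, C_2 ≅ Z^20.

Boundary ∂_1: C_1 → C_0 is given by ∂[p,q] = [q] − [p].
This gives a 10×30 integer matrix of rank 9; reducing to Smith normal form yields diagonal entries (1,1,1,1,1,1,1,1,1).

∂_2: C_2 → C_1 maps a triangle to the signed sum of its edges. For instance
  ∂acj = cj − aj + ac,
  ∂ahi = hi − ai + ah.
As a 30×20 matrix over Z this has rank 20, with invariant factors (1,1,1,1,1,1,1,1,1,1,1,1,1,1,1,1,1,1,1,2).

Computing H_k = (kernel of ∂_k) / (image of ∂_{k+1}):

  H_0: rank C_0 − rank ∂_1 = 10 − 9 = 1, and the invariant factors of ∂_1 are all 1, so H_0 = Z.
  H_1: rank ker ∂_1 − rank ∂_2 = (30 − 9) − 20 = 1, and ∂_2 has invariant factor 2 > 1, so H_1 = Z ⊕ Z/2Z.
  H_2: rank ker ∂_2 − rank ∂_3 = (20 − 20) − 0 = 0, and there is no ∂_3, so H_2 = 0.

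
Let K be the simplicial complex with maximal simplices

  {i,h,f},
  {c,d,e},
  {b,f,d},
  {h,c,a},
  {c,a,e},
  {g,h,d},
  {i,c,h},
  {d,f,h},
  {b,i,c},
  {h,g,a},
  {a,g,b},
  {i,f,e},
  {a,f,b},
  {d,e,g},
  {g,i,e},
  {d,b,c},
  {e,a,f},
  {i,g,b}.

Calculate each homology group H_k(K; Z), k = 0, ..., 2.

Order the vertices as a < b < c < d < e < f < g < h < i. Listing each simplex with vertices in this order, K has dimension 2 with simplices:

  0-simplices (9): a, b, c, d, e, f, g, h, i
  1-simplices (27): ab, ac, ae, af, ag, ah, bc, bd, bf, bg, bi, cd, ce, ch, ci, de, df, dg, dh, ef, eg, ei, fh, fi, gh, gi, hi
  2-simplices (18): abf, abg, ace, ach, aef, agh, bcd, bci, bdf, bgi, cde, chi, deg, dfh, dgh, efi, egi, fhi

Hence C_0 ≅ Z^9, C_1 ≅ Z^27, C_2 ≅ Z^18.

The boundary map ∂_1: C_1 → C_0 maps an edge to its endpoints' difference, ∂[p,q] = q − p. For instance
  ∂gh = h − g.
As a 9×27 matrix over Z this has rank 8, with invariant factors (1,1,1,1,1,1,1,1).

Boundary ∂_2: C_2 → C_1 maps a triangle to the signed sum of its edges. For instance
  ∂abf = bf − af + ab,
  ∂bcd = cd − bd + bc.
The 27×18 boundary matrix has rank 17 and Smith normal form diag(1,1,1,1,1,1,1,1,1,1,1,1,1,1,1,1,1).

Computing H_k = (kernel of ∂_k) / (image of ∂_{k+1}):

  H_0: rank C_0 − rank ∂_1 = 9 − 8 = 1, and the invariant factors of ∂_1 are all 1, so H_0 = Z.
  H_1: rank ker ∂_1 − rank ∂_2 = (27 − 8) − 17 = 2, and the invariant factors of ∂_2 are all 1, so H_1 = Z^2.
  H_2: rank ker ∂_2 − rank ∂_3 = (18 − 17) − 0 = 1, and there is no ∂_3, so H_2 = Z.

As a check, the Euler characteristic is 9 − 27 + 18 = 0, which agrees with 1 − 2 + 1 = 0.

H_0 ≅ Z,  H_1 ≅ Z^2,  H_2 ≅ Z.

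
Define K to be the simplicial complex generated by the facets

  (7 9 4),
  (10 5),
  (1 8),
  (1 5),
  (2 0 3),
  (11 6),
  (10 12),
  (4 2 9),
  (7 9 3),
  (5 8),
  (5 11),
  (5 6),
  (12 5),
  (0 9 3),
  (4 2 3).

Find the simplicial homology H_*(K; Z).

Order the vertices as 0 < 1 < 2 < 3 < 4 < 5 < 6 < 7 < 8 < 9 < 10 < 11 < 12. Listing each simplex with vertices in this order, K has dimension 2 with simplices:

  0-simplices (13): [0], [1], [2], [3], [4], [5], [6], [7], [8], [9], [10], [11], [12]
  1-simplices (21): [0,2], [0,3], [0,9], [1,5], [1,8], [2,3], [2,4], [2,9], [3,4], [3,7], [3,9], [4,7], [4,9], [5,6], [5,8], [5,10], [5,11], [5,12], [6,11], [7,9], [10,12]
  2-simplices (6): [0,2,3], [0,3,9], [2,3,4], [2,4,9], [3,7,9], [4,7,9]

so the chain groups are C_0 ≅ Z^13, C_1 ≅ Z^21, C_2 ≅ Z^6.

Boundary ∂_1: C_1 → C_0 is given by ∂[p,q] = [q] − [p].
The 13×21 boundary matrix has rank 11 and Smith normal form diag(1,1,1,1,1,1,1,1,1,1,1).

∂_2: C_2 → C_1 sends each 2-simplex [p,q,r] to [q,r] − [p,r] + [p,q]. For instance
  ∂[3,7,9] = [7,9] − [3,9] + [3,7],
  ∂[4,7,9] = [7,9] − [4,9] + [4,7].
The 21×6 boundary matrix has rank 6 and Smith normal form diag(1,1,1,1,1,1).

Reading off H_k = ker ∂_k / im ∂_{k+1}:

  H_0: rank C_0 − rank ∂_1 = 13 − 11 = 2, and the invariant factors of ∂_1 are all 1, so H_0 ≅ Z^2.
  H_1: rank ker ∂_1 − rank ∂_2 = (21 − 11) − 6 = 4, and the invariant factors of ∂_2 are all 1, so H_1 ≅ Z^4.
  H_2: rank ker ∂_2 − rank ∂_3 = (6 − 6) − 0 = 0, and there is no ∂_3, so H_2 ≅ 0.

(K is a triangulation of the disjoint union of the cylinder S^1 x I and a wedge of 3 circles.)

H_0 = Z^2,  H_1 = Z^4,  H_2 = 0.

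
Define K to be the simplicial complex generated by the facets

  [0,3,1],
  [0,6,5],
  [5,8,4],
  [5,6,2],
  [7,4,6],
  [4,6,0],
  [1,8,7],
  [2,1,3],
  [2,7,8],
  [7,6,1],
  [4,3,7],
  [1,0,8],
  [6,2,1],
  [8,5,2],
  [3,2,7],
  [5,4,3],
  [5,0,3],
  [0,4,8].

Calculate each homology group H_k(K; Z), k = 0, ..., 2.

K has 9 vertices, 27 edges, 18 triangles.
rank ∂_0 = 0, rank ∂_1 = 8 ⇒ b_0 = 9 − 0 − 8 = 1; all invariant factors of ∂_1 are 1 so no torsion. So H_0 = Z.
rank ∂_1 = 8, rank ∂_2 = 18 ⇒ b_1 = 27 − 8 − 18 = 1; ∂_2 has invariant factor(s) [2] giving torsion. So H_1 = Z × Z/2.
rank ∂_2 = 18, rank ∂_3 = 0 ⇒ b_2 = 18 − 18 − 0 = 0. So H_2 = 0.

H_0 = Z,  H_1 = Z × Z/2,  H_2 = 0.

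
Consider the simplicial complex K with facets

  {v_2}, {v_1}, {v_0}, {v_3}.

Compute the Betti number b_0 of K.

b_0 = 4.

Order the vertices as v_0 < v_1 < v_2 < v_3. Listing each simplex with vertices in this order, K has dimension 0 with simplices:

  0-simplices (4): [v_0], [v_1], [v_2], [v_3]

Hence C_0 ≅ Z^4.

Reading off H_k = ker ∂_k / im ∂_{k+1}:

  H_0: rank C_0 − rank ∂_1 = 4 − 0 = 4, and there is no ∂_1, so H_0 = Z^4.

(K is a triangulation of a set of 4 points.)

Hence the Betti numbers are b_0 = 4.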